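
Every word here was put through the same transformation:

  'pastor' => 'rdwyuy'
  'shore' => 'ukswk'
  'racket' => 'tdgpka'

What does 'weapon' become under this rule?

yheuuu

In pastor: p→r is +2, a→d is +3, s→w is +4, t→y is +5 — the shift increases by 1 each position. The shift increases by 1 at each position, starting from +2: 2, 3, 4, ….
On weapon: w+2=y, e+3=h, a+4=e, p+5=u, o+6=u, n+7=u.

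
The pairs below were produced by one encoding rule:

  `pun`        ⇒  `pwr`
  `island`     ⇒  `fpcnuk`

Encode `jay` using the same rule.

acl

The output letters match the input read backwards, each shifted +2: pun reversed is nup. Two steps: reverse the string, then apply a Caesar shift of +2.
For jay: reverse → yaj; then shift: y+2=a, a+2=c, j+2=l.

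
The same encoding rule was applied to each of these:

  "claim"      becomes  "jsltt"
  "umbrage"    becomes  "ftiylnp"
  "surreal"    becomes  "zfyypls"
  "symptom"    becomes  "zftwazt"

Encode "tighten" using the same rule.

The shift depends on letter class: consonant c→j is +7, but vowel a→l is +11. Vowels shift forward by 11 and consonants shift forward by 7.
Applying it to tighten: t(cons)+7=a, i(vowel)+11=t, g(cons)+7=n, h(cons)+7=o, t(cons)+7=a, e(vowel)+11=p, n(cons)+7=u.

atnoapu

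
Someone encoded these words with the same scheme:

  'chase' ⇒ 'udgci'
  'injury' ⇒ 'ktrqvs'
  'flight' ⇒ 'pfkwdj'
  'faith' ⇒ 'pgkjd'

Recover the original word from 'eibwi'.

wedge

c(2)→u(20) and h(7)→d(3) fit y≡7x+6 (mod 26); the inverse of 7 mod 26 is 15. This is an affine cipher: with a=0,…,z=25, each position x becomes (7x+6) mod 26.
Reversing it on eibwi: e(4)→15·(4−6)≡22=w; i(8)→15·(8−6)≡4=e; b(1)→15·(1−6)≡3=d; w(22)→15·(22−6)≡6=g; i(8)→15·(8−6)≡4=e (all mod 26).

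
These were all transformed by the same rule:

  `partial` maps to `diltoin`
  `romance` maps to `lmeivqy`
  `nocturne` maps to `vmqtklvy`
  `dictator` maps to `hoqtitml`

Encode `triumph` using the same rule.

This is an affine cipher: with a=0,…,z=25, each position x becomes (17x+8) mod 26.
Applying it to triumph: t(19)→17·19+8≡19=t; r(17)→17·17+8≡11=l; i(8)→17·8+8≡14=o; u(20)→17·20+8≡10=k; m(12)→17·12+8≡4=e; p(15)→17·15+8≡3=d; h(7)→17·7+8≡23=x (all mod 26).

tlokedx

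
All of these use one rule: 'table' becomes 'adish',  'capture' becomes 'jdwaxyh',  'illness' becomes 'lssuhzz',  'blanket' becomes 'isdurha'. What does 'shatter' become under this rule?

zodaahy

Two shifts are in play — +3 for a/e/i/o/u, +7 for every other letter.
Applying it to shatter: s(cons)+7=z, h(cons)+7=o, a(vowel)+3=d, t(cons)+7=a, t(cons)+7=a, e(vowel)+3=h, r(cons)+7=y.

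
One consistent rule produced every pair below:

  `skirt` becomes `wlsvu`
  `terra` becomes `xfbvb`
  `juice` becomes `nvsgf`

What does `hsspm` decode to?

Shifts by position in skirt: pos 0: s→w (+4), pos 1: k→l (+1), pos 2: i→s (+10), pos 3: r→v (+4), pos 4: t→u (+1) — repeating every 3. A repeating key of period 3 is used — shifts +4, +1, +10 over and over.
Undoing it on hsspm: h−4=d, s−1=r, s−10=i, p−4=l, m−1=l.

drill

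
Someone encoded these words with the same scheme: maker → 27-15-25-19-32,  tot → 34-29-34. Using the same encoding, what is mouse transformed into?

27-29-35-33-19

m is letter #13 and maps to 27: an offset of 14. Letters become their 1-based position plus 14 (so a→15, b→16, …).
Applying it to mouse: m=13→27, o=15→29, u=21→35, s=19→33, e=5→19.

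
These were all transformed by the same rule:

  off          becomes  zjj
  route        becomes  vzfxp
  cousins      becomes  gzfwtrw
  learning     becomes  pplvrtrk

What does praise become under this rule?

The rule splits by letter class: vowels +11, consonants +4.
On praise: p(cons)+4=t, r(cons)+4=v, a(vowel)+11=l, i(vowel)+11=t, s(cons)+4=w, e(vowel)+11=p.

tvltwp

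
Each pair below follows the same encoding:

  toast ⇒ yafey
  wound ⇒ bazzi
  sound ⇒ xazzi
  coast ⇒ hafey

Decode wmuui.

Shifts by position in toast: pos 0: t→y (+5), pos 1: o→a (+12), pos 2: a→f (+5), pos 3: s→e (+12) — repeating every 2. The shifts repeat in a cycle of length 2: positions 0,1,… shift by +5, +12, then the pattern repeats.
Undoing it on wmuui: w−5=r, m−12=a, u−5=p, u−12=i, i−5=d.

rapid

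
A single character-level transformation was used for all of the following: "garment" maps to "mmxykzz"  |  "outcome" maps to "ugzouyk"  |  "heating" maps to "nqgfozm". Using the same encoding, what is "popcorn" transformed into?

Shifts by position in garment: pos 0: g→m (+6), pos 1: a→m (+12), pos 2: r→x (+6), pos 3: m→y (+12) — repeating every 2. It's a Vigenère-style cipher with numeric key [6,12]: position i shifts by key[i mod 2].
For popcorn: p+6=v, o+12=a, p+6=v, c+12=o, o+6=u, r+12=d, n+6=t.

vavoudt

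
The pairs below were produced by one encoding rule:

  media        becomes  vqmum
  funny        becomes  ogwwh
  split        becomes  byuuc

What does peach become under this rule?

yqmlq

The shift depends on letter class: consonant m→v is +9, but vowel e→q is +12. The rule splits by letter class: vowels +12, consonants +9.
On peach: p(cons)+9=y, e(vowel)+12=q, a(vowel)+12=m, c(cons)+9=l, h(cons)+9=q.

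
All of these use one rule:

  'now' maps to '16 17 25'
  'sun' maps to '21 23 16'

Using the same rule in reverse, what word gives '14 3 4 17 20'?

labor

Each letter is replaced by its alphabet position (a=1..z=26) + 2.
Decoding 14 3 4 17 20: 14→(14−2)÷1=12=l, 3→(3−2)÷1=1=a, 4→(4−2)÷1=2=b, 17→(17−2)÷1=15=o, 20→(20−2)÷1=18=r.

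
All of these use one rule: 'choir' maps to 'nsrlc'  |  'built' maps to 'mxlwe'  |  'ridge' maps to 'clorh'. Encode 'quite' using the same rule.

bxleh

Two shifts are in play — +3 for a/e/i/o/u, +11 for every other letter.
On quite: q(cons)+11=b, u(vowel)+3=x, i(vowel)+3=l, t(cons)+11=e, e(vowel)+3=h.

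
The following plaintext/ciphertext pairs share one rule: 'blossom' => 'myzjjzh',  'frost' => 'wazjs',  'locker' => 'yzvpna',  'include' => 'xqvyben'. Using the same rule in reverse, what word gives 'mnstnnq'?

b(1)→m(12) and l(11)→y(24) fit y≡9x+3 (mod 26); the inverse of 9 mod 26 is 3. Treating letters as 0–25, the rule is x ↦ 9x + 3 (mod 26).
Decoding mnstnnq: m(12)→3·(12−3)≡1=b; n(13)→3·(13−3)≡4=e; s(18)→3·(18−3)≡19=t; t(19)→3·(19−3)≡22=w; n(13)→3·(13−3)≡4=e; n(13)→3·(13−3)≡4=e; q(16)→3·(16−3)≡13=n (all mod 26).

between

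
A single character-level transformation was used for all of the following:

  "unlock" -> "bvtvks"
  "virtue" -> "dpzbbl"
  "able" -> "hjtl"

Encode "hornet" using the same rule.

The shift depends on letter class: consonant n→v is +8, but vowel u→b is +7. The rule splits by letter class: vowels +7, consonants +8.
Applying it to hornet: h(cons)+8=p, o(vowel)+7=v, r(cons)+8=z, n(cons)+8=v, e(vowel)+7=l, t(cons)+8=b.

pvzvlb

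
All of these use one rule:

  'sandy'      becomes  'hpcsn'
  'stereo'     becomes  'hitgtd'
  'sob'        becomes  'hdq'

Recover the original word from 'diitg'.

otter

Compare letters: s→h is +15, a→p is +15, n→c is +15 — a constant shift. This is a Caesar cipher with shift 15.
Decoding diitg: d−15=o, i−15=t, i−15=t, t−15=e, g−15=r.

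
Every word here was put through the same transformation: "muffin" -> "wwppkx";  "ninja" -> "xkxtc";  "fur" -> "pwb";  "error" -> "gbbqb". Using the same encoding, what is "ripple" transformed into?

bkzzvg

The rule splits by letter class: vowels +2, consonants +10.
On ripple: r(cons)+10=b, i(vowel)+2=k, p(cons)+10=z, p(cons)+10=z, l(cons)+10=v, e(vowel)+2=g.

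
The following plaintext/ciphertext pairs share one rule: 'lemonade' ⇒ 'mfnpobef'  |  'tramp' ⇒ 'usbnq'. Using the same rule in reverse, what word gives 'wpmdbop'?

This is a Caesar cipher with shift 1.
Reversing it on wpmdbop: w−1=v, p−1=o, m−1=l, d−1=c, b−1=a, o−1=n, p−1=o.

volcano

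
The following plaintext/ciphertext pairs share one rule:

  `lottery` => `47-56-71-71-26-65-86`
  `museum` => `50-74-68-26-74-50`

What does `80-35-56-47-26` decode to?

whole

l(#12)→47 and o(#15)→56: differences scale by 3, so n = 3·pos + 11. Each letter becomes 3×(its alphabet position, a=1..z=26) + 11.
Decoding 80-35-56-47-26: 80→(80−11)÷3=23=w, 35→(35−11)÷3=8=h, 56→(56−11)÷3=15=o, 47→(47−11)÷3=12=l, 26→(26−11)÷3=5=e.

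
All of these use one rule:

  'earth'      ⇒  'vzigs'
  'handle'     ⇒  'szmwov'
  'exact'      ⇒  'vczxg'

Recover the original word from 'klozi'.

Each pair mirrors across the alphabet (e↔v, a↔z, r↔i): positions sum to 25. This is the alphabet-reversal cipher (Atbash): a becomes z, b becomes y, etc.
Reversing it on klozi: k↔p, l↔o, o↔l, z↔a, i↔r.

polar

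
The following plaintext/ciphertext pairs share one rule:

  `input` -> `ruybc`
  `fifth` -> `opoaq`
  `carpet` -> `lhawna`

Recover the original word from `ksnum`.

blend

Shifts by position in input: pos 0: i→r (+9), pos 1: n→u (+7), pos 2: p→y (+9), pos 3: u→b (+7) — repeating every 2. It's a Vigenère-style cipher with numeric key [9,7]: position i shifts by key[i mod 2].
Reversing it on ksnum: k−9=b, s−7=l, n−9=e, u−7=n, m−9=d.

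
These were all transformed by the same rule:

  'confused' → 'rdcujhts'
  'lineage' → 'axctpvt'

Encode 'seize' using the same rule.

Compare letters: c→r is +15, o→d is +15, n→c is +15 — a constant shift. Every letter moves 15 places later in the alphabet, wrapping around z→a.
On seize: s+15=h, e+15=t, i+15=x, z+15=o, e+15=t.

htxot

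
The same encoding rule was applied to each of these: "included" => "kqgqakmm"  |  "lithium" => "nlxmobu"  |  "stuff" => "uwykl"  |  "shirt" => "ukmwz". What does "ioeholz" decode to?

glacier

In included: i→k is +2, n→q is +3, c→g is +4, l→q is +5 — the shift increases by 1 each position. Each letter shifts forward by (position + 2), i.e. 2, 3, 4, … — the shift grows by one for each successive letter.
Reversing it on ioeholz: i−2=g, o−3=l, e−4=a, h−5=c, o−6=i, l−7=e, z−8=r.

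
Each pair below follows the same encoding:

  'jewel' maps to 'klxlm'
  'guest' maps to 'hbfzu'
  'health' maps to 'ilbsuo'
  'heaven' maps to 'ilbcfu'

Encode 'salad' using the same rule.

It's a Vigenère-style cipher with numeric key [1,7]: position i shifts by key[i mod 2].
For salad: s+1=t, a+7=h, l+1=m, a+7=h, d+1=e.

thmhe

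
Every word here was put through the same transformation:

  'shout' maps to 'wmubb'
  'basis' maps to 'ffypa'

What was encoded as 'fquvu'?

In shout: s→w is +4, h→m is +5, o→u is +6, u→b is +7 — the shift increases by 1 each position. Letter i (0-indexed) is shifted by i+4, so successive shifts are 4, 5, 6, ….
Reversing it on fquvu: f−4=b, q−5=l, u−6=o, v−7=o, u−8=m.

bloom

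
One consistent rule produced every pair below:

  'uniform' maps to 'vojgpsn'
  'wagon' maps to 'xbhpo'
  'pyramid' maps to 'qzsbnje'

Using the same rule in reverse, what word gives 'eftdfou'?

descent

Compare letters: u→v is +1, n→o is +1, i→j is +1 — a constant shift. Every letter moves 1 place later in the alphabet, wrapping around z→a.
Reversing it on eftdfou: e−1=d, f−1=e, t−1=s, d−1=c, f−1=e, o−1=n, u−1=t.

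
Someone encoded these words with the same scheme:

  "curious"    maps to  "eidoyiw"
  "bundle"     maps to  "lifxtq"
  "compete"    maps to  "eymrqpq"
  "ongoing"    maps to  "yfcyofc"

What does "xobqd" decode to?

c(2)→e(4) and u(20)→i(8) fit y≡19x+18 (mod 26); the inverse of 19 mod 26 is 11. Each letter's alphabet position (a=0..z=25) is mapped through 19·x+18 mod 26 — an affine cipher.
Decoding xobqd: x(23)→11·(23−18)≡3=d; o(14)→11·(14−18)≡8=i; b(1)→11·(1−18)≡21=v; q(16)→11·(16−18)≡4=e; d(3)→11·(3−18)≡17=r (all mod 26).

diver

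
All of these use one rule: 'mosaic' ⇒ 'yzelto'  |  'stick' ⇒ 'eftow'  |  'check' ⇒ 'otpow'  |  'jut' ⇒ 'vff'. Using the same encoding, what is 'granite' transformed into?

The shift depends on letter class: consonant m→y is +12, but vowel o→z is +11. Two shifts are in play — +11 for a/e/i/o/u, +12 for every other letter.
For granite: g(cons)+12=s, r(cons)+12=d, a(vowel)+11=l, n(cons)+12=z, i(vowel)+11=t, t(cons)+12=f, e(vowel)+11=p.

sdlztfp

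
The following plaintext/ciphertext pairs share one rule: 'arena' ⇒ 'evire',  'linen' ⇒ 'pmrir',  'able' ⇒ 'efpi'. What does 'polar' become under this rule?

Compare letters: a→e is +4, r→v is +4, e→i is +4 — a constant shift. Each letter is shifted forward by 4 in the alphabet (a Caesar shift of +4).
For polar: p+4=t, o+4=s, l+4=p, a+4=e, r+4=v.

tspev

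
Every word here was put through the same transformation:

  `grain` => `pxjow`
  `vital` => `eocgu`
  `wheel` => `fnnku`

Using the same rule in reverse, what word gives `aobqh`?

Shifts by position in grain: pos 0: g→p (+9), pos 1: r→x (+6), pos 2: a→j (+9), pos 3: i→o (+6) — repeating every 2. It's a Vigenère-style cipher with numeric key [9,6]: position i shifts by key[i mod 2].
Decoding aobqh: a−9=r, o−6=i, b−9=s, q−6=k, h−9=y.

risky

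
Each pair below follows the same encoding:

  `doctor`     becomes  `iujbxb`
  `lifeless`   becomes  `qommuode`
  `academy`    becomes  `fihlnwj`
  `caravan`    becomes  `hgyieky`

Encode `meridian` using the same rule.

rkyqmslz

Letter i (0-indexed) is shifted by i+5, so successive shifts are 5, 6, 7, ….
On meridian: m+5=r, e+6=k, r+7=y, i+8=q, d+9=m, i+10=s, a+11=l, n+12=z.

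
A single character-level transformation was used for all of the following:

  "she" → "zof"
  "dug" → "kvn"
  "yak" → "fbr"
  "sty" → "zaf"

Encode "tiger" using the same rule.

ajnfy

The shift depends on letter class: consonant s→z is +7, but vowel e→f is +1. The rule splits by letter class: vowels +1, consonants +7.
On tiger: t(cons)+7=a, i(vowel)+1=j, g(cons)+7=n, e(vowel)+1=f, r(cons)+7=y.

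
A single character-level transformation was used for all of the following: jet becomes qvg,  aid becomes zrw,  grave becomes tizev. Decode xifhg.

This is the alphabet-reversal cipher (Atbash): a becomes z, b becomes y, etc.
Reversing it on xifhg: x↔c, i↔r, f↔u, h↔s, g↔t.

crust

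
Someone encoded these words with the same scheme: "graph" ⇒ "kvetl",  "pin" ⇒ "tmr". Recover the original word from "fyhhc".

This is a Caesar cipher with shift 4.
Reversing it on fyhhc: f−4=b, y−4=u, h−4=d, h−4=d, c−4=y.

buddy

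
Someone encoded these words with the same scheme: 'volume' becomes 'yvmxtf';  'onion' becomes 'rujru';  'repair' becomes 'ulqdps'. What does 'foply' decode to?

choir

Shifts by position in volume: pos 0: v→y (+3), pos 1: o→v (+7), pos 2: l→m (+1), pos 3: u→x (+3), pos 4: m→t (+7), pos 5: e→f (+1) — repeating every 3. The shifts repeat in a cycle of length 3: positions 0,1,… shift by +3, +7, +1, then the pattern repeats.
Decoding foply: f−3=c, o−7=h, p−1=o, l−3=i, y−7=r.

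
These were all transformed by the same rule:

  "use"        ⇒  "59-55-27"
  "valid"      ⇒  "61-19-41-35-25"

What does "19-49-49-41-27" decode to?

apple

u(#21)→59 and s(#19)→55: differences scale by 2, so n = 2·pos + 17. The formula is n = 2×(alphabet index, a=1) + 17.
Decoding 19-49-49-41-27: 19→(19−17)÷2=1=a, 49→(49−17)÷2=16=p, 49→(49−17)÷2=16=p, 41→(41−17)÷2=12=l, 27→(27−17)÷2=5=e.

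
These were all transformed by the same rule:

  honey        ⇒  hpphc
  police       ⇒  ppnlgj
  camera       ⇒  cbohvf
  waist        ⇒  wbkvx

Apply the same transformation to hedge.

In honey: h→h is +0, o→p is +1, n→p is +2, e→h is +3 — the shift increases by 1 each position. Letter i (0-indexed) is shifted by i+0, so successive shifts are 0, 1, 2, ….
For hedge: h+0=h, e+1=f, d+2=f, g+3=j, e+4=i.

hffji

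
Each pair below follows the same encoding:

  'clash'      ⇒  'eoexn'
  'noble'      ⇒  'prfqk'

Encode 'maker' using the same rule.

odojx

In clash: c→e is +2, l→o is +3, a→e is +4, s→x is +5 — the shift increases by 1 each position. Each letter shifts forward by (position + 2), i.e. 2, 3, 4, … — the shift grows by one for each successive letter.
On maker: m+2=o, a+3=d, k+4=o, e+5=j, r+6=x.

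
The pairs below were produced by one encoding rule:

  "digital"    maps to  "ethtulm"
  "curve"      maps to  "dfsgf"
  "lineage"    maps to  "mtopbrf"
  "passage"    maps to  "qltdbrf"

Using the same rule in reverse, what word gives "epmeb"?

It's a Vigenère-style cipher with numeric key [1,11]: position i shifts by key[i mod 2].
Decoding epmeb: e−1=d, p−11=e, m−1=l, e−11=t, b−1=a.

delta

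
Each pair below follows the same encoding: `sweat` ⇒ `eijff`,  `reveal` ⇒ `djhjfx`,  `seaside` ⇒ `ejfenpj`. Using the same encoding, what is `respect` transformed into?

djebjof

The shift depends on letter class: consonant s→e is +12, but vowel e→j is +5. The rule splits by letter class: vowels +5, consonants +12.
On respect: r(cons)+12=d, e(vowel)+5=j, s(cons)+12=e, p(cons)+12=b, e(vowel)+5=j, c(cons)+12=o, t(cons)+12=f.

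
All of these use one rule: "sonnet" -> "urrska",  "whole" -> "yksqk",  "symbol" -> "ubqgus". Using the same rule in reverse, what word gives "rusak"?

prove

The shift increases by 1 at each position, starting from +2: 2, 3, 4, ….
Reversing it on rusak: r−2=p, u−3=r, s−4=o, a−5=v, k−6=e.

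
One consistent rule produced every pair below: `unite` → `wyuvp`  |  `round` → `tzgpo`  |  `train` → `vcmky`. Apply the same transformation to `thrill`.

vsdkwx

Shifts by position in unite: pos 0: u→w (+2), pos 1: n→y (+11), pos 2: i→u (+12), pos 3: t→v (+2), pos 4: e→p (+11) — repeating every 3. The shifts repeat in a cycle of length 3: positions 0,1,… shift by +2, +11, +12, then the pattern repeats.
For thrill: t+2=v, h+11=s, r+12=d, i+2=k, l+11=w, l+12=x.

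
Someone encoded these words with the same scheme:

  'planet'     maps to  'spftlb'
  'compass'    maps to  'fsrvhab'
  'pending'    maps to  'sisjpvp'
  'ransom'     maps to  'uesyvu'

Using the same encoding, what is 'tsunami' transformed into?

Letter i (0-indexed) is shifted by i+3, so successive shifts are 3, 4, 5, ….
Applying it to tsunami: t+3=w, s+4=w, u+5=z, n+6=t, a+7=h, m+8=u, i+9=r.

wwzthur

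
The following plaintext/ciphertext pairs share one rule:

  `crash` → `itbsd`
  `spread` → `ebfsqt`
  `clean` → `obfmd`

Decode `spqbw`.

The output letters match the input read backwards, each shifted +1: crash reversed is hsarc. Read the word backwards and shift each letter +1.
Decoding spqbw: shift back: s−1=r, p−1=o, q−1=p, b−1=a, w−1=v → ropav; then reverse → vapor.

vapor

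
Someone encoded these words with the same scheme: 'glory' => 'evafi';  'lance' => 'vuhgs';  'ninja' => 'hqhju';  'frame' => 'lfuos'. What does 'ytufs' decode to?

g(6)→e(4) and l(11)→v(21) fit y≡19x+20 (mod 26); the inverse of 19 mod 26 is 11. Each letter's alphabet position (a=0..z=25) is mapped through 19·x+20 mod 26 — an affine cipher.
Undoing it on ytufs: y(24)→11·(24−20)≡18=s; t(19)→11·(19−20)≡15=p; u(20)→11·(20−20)≡0=a; f(5)→11·(5−20)≡17=r; s(18)→11·(18−20)≡4=e (all mod 26).

spare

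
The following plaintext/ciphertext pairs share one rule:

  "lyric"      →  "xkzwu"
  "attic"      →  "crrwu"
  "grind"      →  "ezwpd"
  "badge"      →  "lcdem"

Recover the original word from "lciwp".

l(11)→x(23) and y(24)→k(10) fit y≡9x+2 (mod 26); the inverse of 9 mod 26 is 3. This is an affine cipher: with a=0,…,z=25, each position x becomes (9x+2) mod 26.
Decoding lciwp: l(11)→3·(11−2)≡1=b; c(2)→3·(2−2)≡0=a; i(8)→3·(8−2)≡18=s; w(22)→3·(22−2)≡8=i; p(15)→3·(15−2)≡13=n (all mod 26).

basin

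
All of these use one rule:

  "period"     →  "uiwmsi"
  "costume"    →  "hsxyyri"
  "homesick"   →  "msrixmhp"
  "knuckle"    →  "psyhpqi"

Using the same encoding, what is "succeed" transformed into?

Vowels shift forward by 4 and consonants shift forward by 5.
For succeed: s(cons)+5=x, u(vowel)+4=y, c(cons)+5=h, c(cons)+5=h, e(vowel)+4=i, e(vowel)+4=i, d(cons)+5=i.

xyhhiii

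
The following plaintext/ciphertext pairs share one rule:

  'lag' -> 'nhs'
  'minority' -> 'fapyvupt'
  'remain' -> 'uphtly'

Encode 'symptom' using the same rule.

tvawtfz

Read the word backwards and shift each letter +7.
On symptom: reverse → motpmys; then shift: m+7=t, o+7=v, t+7=a, p+7=w, m+7=t, y+7=f, s+7=z.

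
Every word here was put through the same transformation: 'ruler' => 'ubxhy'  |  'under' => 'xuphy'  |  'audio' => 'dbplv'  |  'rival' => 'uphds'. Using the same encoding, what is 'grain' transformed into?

jymlu

Shifts by position in ruler: pos 0: r→u (+3), pos 1: u→b (+7), pos 2: l→x (+12), pos 3: e→h (+3), pos 4: r→y (+7) — repeating every 3. It's a Vigenère-style cipher with numeric key [3,7,12]: position i shifts by key[i mod 3].
On grain: g+3=j, r+7=y, a+12=m, i+3=l, n+7=u.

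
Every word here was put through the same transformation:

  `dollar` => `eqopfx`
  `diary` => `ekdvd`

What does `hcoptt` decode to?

Letter i (0-indexed) is shifted by i+1, so successive shifts are 1, 2, 3, ….
Undoing it on hcoptt: h−1=g, c−2=a, o−3=l, p−4=l, t−5=o, t−6=n.

gallon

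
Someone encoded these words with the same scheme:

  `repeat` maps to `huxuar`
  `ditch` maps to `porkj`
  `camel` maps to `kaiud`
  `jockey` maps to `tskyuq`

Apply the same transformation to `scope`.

mksxu

r(17)→h(7) and e(4)→u(20) fit y≡5x+0 (mod 26); the inverse of 5 mod 26 is 21. Each letter's alphabet position (a=0..z=25) is mapped through 5·x+0 mod 26 — an affine cipher.
For scope: s(18)→5·18+0≡12=m; c(2)→5·2+0≡10=k; o(14)→5·14+0≡18=s; p(15)→5·15+0≡23=x; e(4)→5·4+0≡20=u (all mod 26).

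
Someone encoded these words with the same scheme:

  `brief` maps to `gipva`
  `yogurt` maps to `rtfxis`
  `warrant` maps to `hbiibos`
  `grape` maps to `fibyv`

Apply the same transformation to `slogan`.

netfbo

b(1)→g(6) and r(17)→i(8) fit y≡5x+1 (mod 26); the inverse of 5 mod 26 is 21. Each letter's alphabet position (a=0..z=25) is mapped through 5·x+1 mod 26 — an affine cipher.
For slogan: s(18)→5·18+1≡13=n; l(11)→5·11+1≡4=e; o(14)→5·14+1≡19=t; g(6)→5·6+1≡5=f; a(0)→5·0+1≡1=b; n(13)→5·13+1≡14=o (all mod 26).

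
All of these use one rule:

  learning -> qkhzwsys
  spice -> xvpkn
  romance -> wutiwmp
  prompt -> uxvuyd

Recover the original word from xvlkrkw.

special

The shift increases by 1 at each position, starting from +5: 5, 6, 7, ….
Decoding xvlkrkw: x−5=s, v−6=p, l−7=e, k−8=c, r−9=i, k−10=a, w−11=l.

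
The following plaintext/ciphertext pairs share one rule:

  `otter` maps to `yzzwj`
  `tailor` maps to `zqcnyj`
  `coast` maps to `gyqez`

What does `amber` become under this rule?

qilwj

o(14)→y(24) and t(19)→z(25) fit y≡21x+16 (mod 26); the inverse of 21 mod 26 is 5. Treating letters as 0–25, the rule is x ↦ 21x + 16 (mod 26).
For amber: a(0)→21·0+16≡16=q; m(12)→21·12+16≡8=i; b(1)→21·1+16≡11=l; e(4)→21·4+16≡22=w; r(17)→21·17+16≡9=j (all mod 26).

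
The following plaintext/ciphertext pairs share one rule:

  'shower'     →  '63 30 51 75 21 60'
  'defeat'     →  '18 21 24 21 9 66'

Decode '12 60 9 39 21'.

brake

s(#19)→63 and h(#8)→30: differences scale by 3, so n = 3·pos + 6. With a=1..z=26, the number is 3·pos + 6.
Undoing it on 12 60 9 39 21: 12→(12−6)÷3=2=b, 60→(60−6)÷3=18=r, 9→(9−6)÷3=1=a, 39→(39−6)÷3=11=k, 21→(21−6)÷3=5=e.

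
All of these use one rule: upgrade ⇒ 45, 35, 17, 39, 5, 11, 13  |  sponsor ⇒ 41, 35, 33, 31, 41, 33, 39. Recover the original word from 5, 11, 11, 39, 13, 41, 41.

u(#21)→45 and p(#16)→35: differences scale by 2, so n = 2·pos + 3. The formula is n = 2×(alphabet index, a=1) + 3.
Reversing it on 5, 11, 11, 39, 13, 41, 41: 5→(5−3)÷2=1=a, 11→(11−3)÷2=4=d, 11→(11−3)÷2=4=d, 39→(39−3)÷2=18=r, 13→(13−3)÷2=5=e, 41→(41−3)÷2=19=s, 41→(41−3)÷2=19=s.

address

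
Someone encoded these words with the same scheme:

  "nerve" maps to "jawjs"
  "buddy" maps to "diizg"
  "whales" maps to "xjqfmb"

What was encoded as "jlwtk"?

Read the word backwards and shift each letter +5.
Reversing it on jlwtk: shift back: j−5=e, l−5=g, w−5=r, t−5=o, k−5=f → egrof; then reverse → forge.

forge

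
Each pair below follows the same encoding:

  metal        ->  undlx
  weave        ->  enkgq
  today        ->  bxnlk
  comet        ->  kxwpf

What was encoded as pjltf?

habit

In metal: m→u is +8, e→n is +9, t→d is +10, a→l is +11 — the shift increases by 1 each position. Each letter shifts forward by (position + 8), i.e. 8, 9, 10, … — the shift grows by one for each successive letter.
Undoing it on pjltf: p−8=h, j−9=a, l−10=b, t−11=i, f−12=t.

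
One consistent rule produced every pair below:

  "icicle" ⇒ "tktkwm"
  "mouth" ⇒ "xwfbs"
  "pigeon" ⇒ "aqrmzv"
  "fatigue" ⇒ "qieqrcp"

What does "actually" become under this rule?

lkecltwg

Shifts by position in icicle: pos 0: i→t (+11), pos 1: c→k (+8), pos 2: i→t (+11), pos 3: c→k (+8) — repeating every 2. A repeating key of period 2 is used — shifts +11, +8 over and over.
Applying it to actually: a+11=l, c+8=k, t+11=e, u+8=c, a+11=l, l+8=t, l+11=w, y+8=g.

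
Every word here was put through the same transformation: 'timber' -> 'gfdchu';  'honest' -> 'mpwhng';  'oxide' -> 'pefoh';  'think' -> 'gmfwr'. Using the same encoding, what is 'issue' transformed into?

fnnzh

t(19)→g(6) and i(8)→f(5) fit y≡19x+9 (mod 26); the inverse of 19 mod 26 is 11. Each letter's alphabet position (a=0..z=25) is mapped through 19·x+9 mod 26 — an affine cipher.
Applying it to issue: i(8)→19·8+9≡5=f; s(18)→19·18+9≡13=n; s(18)→19·18+9≡13=n; u(20)→19·20+9≡25=z; e(4)→19·4+9≡7=h (all mod 26).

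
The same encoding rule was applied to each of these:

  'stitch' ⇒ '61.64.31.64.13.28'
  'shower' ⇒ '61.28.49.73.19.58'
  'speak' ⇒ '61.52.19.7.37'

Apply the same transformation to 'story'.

s(#19)→61 and t(#20)→64: differences scale by 3, so n = 3·pos + 4. Each letter becomes 3×(its alphabet position, a=1..z=26) + 4.
Applying it to story: s=19→61, t=20→64, o=15→49, r=18→58, y=25→79.

61.64.49.58.79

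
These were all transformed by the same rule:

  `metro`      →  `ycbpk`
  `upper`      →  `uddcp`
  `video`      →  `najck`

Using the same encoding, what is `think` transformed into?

Treating letters as 0–25, the rule is x ↦ 19x + 4 (mod 26).
For think: t(19)→19·19+4≡1=b; h(7)→19·7+4≡7=h; i(8)→19·8+4≡0=a; n(13)→19·13+4≡17=r; k(10)→19·10+4≡12=m (all mod 26).

bharm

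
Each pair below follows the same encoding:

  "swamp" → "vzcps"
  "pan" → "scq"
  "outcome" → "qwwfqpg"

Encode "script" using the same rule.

vfuksw

The shift depends on letter class: consonant s→v is +3, but vowel a→c is +2. Two shifts are in play — +2 for a/e/i/o/u, +3 for every other letter.
On script: s(cons)+3=v, c(cons)+3=f, r(cons)+3=u, i(vowel)+2=k, p(cons)+3=s, t(cons)+3=w.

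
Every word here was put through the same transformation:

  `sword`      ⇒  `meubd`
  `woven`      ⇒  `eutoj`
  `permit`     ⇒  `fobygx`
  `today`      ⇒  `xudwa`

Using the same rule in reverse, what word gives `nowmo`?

lease

Each letter's alphabet position (a=0..z=25) is mapped through 11·x+22 mod 26 — an affine cipher.
Reversing it on nowmo: n(13)→19·(13−22)≡11=l; o(14)→19·(14−22)≡4=e; w(22)→19·(22−22)≡0=a; m(12)→19·(12−22)≡18=s; o(14)→19·(14−22)≡4=e (all mod 26).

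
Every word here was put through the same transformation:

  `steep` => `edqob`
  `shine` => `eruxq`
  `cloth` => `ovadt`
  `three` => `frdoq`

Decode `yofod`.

meter

Shifts by position in steep: pos 0: s→e (+12), pos 1: t→d (+10), pos 2: e→q (+12), pos 3: e→o (+10) — repeating every 2. A repeating key of period 2 is used — shifts +12, +10 over and over.
Undoing it on yofod: y−12=m, o−10=e, f−12=t, o−10=e, d−12=r.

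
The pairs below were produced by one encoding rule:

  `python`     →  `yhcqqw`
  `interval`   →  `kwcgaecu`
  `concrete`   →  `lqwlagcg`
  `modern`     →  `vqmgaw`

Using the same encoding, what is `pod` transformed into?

yqm

Two shifts are in play — +2 for a/e/i/o/u, +9 for every other letter.
Applying it to pod: p(cons)+9=y, o(vowel)+2=q, d(cons)+9=m.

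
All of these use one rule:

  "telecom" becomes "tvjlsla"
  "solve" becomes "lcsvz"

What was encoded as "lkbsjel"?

exclude

The output letters match the input read backwards, each shifted +7: telecom reversed is mocelet. Two steps: reverse the string, then apply a Caesar shift of +7.
Undoing it on lkbsjel: shift back: l−7=e, k−7=d, b−7=u, s−7=l, j−7=c, e−7=x, l−7=e → edulcxe; then reverse → exclude.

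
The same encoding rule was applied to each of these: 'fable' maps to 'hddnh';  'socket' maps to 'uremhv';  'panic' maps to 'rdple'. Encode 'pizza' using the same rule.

rlbbd

The shift depends on letter class: consonant f→h is +2, but vowel a→d is +3. The rule splits by letter class: vowels +3, consonants +2.
For pizza: p(cons)+2=r, i(vowel)+3=l, z(cons)+2=b, z(cons)+2=b, a(vowel)+3=d.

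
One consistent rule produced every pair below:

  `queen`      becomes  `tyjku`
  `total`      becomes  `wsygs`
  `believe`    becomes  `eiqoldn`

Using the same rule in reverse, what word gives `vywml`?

surge

In queen: q→t is +3, u→y is +4, e→j is +5, e→k is +6 — the shift increases by 1 each position. Each letter shifts forward by (position + 3), i.e. 3, 4, 5, … — the shift grows by one for each successive letter.
Reversing it on vywml: v−3=s, y−4=u, w−5=r, m−6=g, l−7=e.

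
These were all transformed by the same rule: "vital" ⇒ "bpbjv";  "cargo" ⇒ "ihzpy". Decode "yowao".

Each letter shifts forward by (position + 6), i.e. 6, 7, 8, … — the shift grows by one for each successive letter.
Undoing it on yowao: y−6=s, o−7=h, w−8=o, a−9=r, o−10=e.

shore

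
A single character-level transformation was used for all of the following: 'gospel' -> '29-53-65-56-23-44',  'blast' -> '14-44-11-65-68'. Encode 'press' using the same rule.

g(#7)→29 and o(#15)→53: differences scale by 3, so n = 3·pos + 8. Each letter becomes 3×(its alphabet position, a=1..z=26) + 8.
For press: p=16→56, r=18→62, e=5→23, s=19→65, s=19→65.

56-62-23-65-65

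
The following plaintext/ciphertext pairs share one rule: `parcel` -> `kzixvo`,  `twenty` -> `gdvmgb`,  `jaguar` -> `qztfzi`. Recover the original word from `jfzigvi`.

Each pair mirrors across the alphabet (p↔k, a↔z, r↔i): positions sum to 25. This is the alphabet-reversal cipher (Atbash): a becomes z, b becomes y, etc.
Reversing it on jfzigvi: j↔q, f↔u, z↔a, i↔r, g↔t, v↔e, i↔r.

quarter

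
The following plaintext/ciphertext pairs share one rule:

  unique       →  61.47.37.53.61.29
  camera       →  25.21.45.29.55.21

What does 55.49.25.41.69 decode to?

Each letter becomes 2×(its alphabet position, a=1..z=26) + 19.
Undoing it on 55.49.25.41.69: 55→(55−19)÷2=18=r, 49→(49−19)÷2=15=o, 25→(25−19)÷2=3=c, 41→(41−19)÷2=11=k, 69→(69−19)÷2=25=y.

rocky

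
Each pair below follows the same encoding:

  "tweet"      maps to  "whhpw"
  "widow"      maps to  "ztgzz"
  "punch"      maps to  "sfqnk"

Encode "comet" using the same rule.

fzppw

Shifts by position in tweet: pos 0: t→w (+3), pos 1: w→h (+11), pos 2: e→h (+3), pos 3: e→p (+11) — repeating every 2. The shifts repeat in a cycle of length 2: positions 0,1,… shift by +3, +11, then the pattern repeats.
Applying it to comet: c+3=f, o+11=z, m+3=p, e+11=p, t+3=w.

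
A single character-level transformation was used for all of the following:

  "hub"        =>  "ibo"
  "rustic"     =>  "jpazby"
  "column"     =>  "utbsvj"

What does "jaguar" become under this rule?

yhbnhq

The output letters match the input read backwards, each shifted +7: hub reversed is buh. The word is reversed, then every letter is shifted forward by 7.
On jaguar: reverse → raugaj; then shift: r+7=y, a+7=h, u+7=b, g+7=n, a+7=h, j+7=q.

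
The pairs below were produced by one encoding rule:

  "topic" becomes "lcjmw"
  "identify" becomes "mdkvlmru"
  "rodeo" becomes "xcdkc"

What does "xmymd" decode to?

t(19)→l(11) and o(14)→c(2) fit y≡7x+8 (mod 26); the inverse of 7 mod 26 is 15. This is an affine cipher: with a=0,…,z=25, each position x becomes (7x+8) mod 26.
Decoding xmymd: x(23)→15·(23−8)≡17=r; m(12)→15·(12−8)≡8=i; y(24)→15·(24−8)≡6=g; m(12)→15·(12−8)≡8=i; d(3)→15·(3−8)≡3=d (all mod 26).

rigid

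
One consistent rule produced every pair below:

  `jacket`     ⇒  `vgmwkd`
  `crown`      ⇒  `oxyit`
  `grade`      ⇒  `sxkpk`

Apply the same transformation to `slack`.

erkoq

Shifts by position in jacket: pos 0: j→v (+12), pos 1: a→g (+6), pos 2: c→m (+10), pos 3: k→w (+12), pos 4: e→k (+6), pos 5: t→d (+10) — repeating every 3. A repeating key of period 3 is used — shifts +12, +6, +10 over and over.
Applying it to slack: s+12=e, l+6=r, a+10=k, c+12=o, k+6=q.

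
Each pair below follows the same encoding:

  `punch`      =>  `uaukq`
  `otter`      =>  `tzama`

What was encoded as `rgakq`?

In punch: p→u is +5, u→a is +6, n→u is +7, c→k is +8 — the shift increases by 1 each position. The shift increases by 1 at each position, starting from +5: 5, 6, 7, ….
Reversing it on rgakq: r−5=m, g−6=a, a−7=t, k−8=c, q−9=h.

match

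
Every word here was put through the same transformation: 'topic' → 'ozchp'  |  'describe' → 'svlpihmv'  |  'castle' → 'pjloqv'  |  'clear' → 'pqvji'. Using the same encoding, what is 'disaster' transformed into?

t(19)→o(14) and o(14)→z(25) fit y≡3x+9 (mod 26); the inverse of 3 mod 26 is 9. Each letter's alphabet position (a=0..z=25) is mapped through 3·x+9 mod 26 — an affine cipher.
Applying it to disaster: d(3)→3·3+9≡18=s; i(8)→3·8+9≡7=h; s(18)→3·18+9≡11=l; a(0)→3·0+9≡9=j; s(18)→3·18+9≡11=l; t(19)→3·19+9≡14=o; e(4)→3·4+9≡21=v; r(17)→3·17+9≡8=i (all mod 26).

shljlovi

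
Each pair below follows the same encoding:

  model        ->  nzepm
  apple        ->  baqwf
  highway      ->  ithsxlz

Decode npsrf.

Shifts by position in model: pos 0: m→n (+1), pos 1: o→z (+11), pos 2: d→e (+1), pos 3: e→p (+11) — repeating every 2. It's a Vigenère-style cipher with numeric key [1,11]: position i shifts by key[i mod 2].
Decoding npsrf: n−1=m, p−11=e, s−1=r, r−11=g, f−1=e.

merge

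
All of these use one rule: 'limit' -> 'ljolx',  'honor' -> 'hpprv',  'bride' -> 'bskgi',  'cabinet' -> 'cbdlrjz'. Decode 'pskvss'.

In limit: l→l is +0, i→j is +1, m→o is +2, i→l is +3 — the shift increases by 1 each position. Each letter shifts forward by its position index (0, 1, 2, …) — the shift grows by one for each successive letter.
Decoding pskvss: p−0=p, s−1=r, k−2=i, v−3=s, s−4=o, s−5=n.

prison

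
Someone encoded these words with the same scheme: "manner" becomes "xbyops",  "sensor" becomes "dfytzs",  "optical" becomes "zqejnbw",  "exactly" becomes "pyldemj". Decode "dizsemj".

Shifts by position in manner: pos 0: m→x (+11), pos 1: a→b (+1), pos 2: n→y (+11), pos 3: n→o (+1) — repeating every 2. It's a Vigenère-style cipher with numeric key [11,1]: position i shifts by key[i mod 2].
Undoing it on dizsemj: d−11=s, i−1=h, z−11=o, s−1=r, e−11=t, m−1=l, j−11=y.

shortly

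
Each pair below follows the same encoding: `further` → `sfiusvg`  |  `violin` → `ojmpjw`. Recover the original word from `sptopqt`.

sponsor

The output letters match the input read backwards, each shifted +1: further reversed is rehtruf. Two steps: reverse the string, then apply a Caesar shift of +1.
Undoing it on sptopqt: shift back: s−1=r, p−1=o, t−1=s, o−1=n, p−1=o, q−1=p, t−1=s → rosnops; then reverse → sponsor.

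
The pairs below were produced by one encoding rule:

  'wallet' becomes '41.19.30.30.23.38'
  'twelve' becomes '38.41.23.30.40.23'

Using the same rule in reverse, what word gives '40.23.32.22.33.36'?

w is letter #23 and maps to 41: an offset of 18. The number is (letter's place in the alphabet, a=1) + 18.
Decoding 40.23.32.22.33.36: 40→(40−18)÷1=22=v, 23→(23−18)÷1=5=e, 32→(32−18)÷1=14=n, 22→(22−18)÷1=4=d, 33→(33−18)÷1=15=o, 36→(36−18)÷1=18=r.

vendor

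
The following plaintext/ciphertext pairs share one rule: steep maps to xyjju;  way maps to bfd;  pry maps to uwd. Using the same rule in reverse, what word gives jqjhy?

elect

Compare letters: s→x is +5, t→y is +5, e→j is +5 — a constant shift. Each letter is shifted forward by 5 in the alphabet (a Caesar shift of +5).
Reversing it on jqjhy: j−5=e, q−5=l, j−5=e, h−5=c, y−5=t.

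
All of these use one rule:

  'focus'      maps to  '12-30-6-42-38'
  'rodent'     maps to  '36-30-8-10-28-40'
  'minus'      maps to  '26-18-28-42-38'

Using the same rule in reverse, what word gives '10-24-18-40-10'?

f(#6)→12 and o(#15)→30: differences scale by 2, so n = 2·pos + 0. The formula is n = 2×(alphabet index, a=1).
Reversing it on 10-24-18-40-10: 10→(10−0)÷2=5=e, 24→(24−0)÷2=12=l, 18→(18−0)÷2=9=i, 40→(40−0)÷2=20=t, 10→(10−0)÷2=5=e.

elite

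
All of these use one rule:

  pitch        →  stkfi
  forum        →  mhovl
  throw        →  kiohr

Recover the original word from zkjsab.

p(15)→s(18) and i(8)→t(19) fit y≡11x+9 (mod 26); the inverse of 11 mod 26 is 19. Treating letters as 0–25, the rule is x ↦ 11x + 9 (mod 26).
Decoding zkjsab: z(25)→19·(25−9)≡18=s; k(10)→19·(10−9)≡19=t; j(9)→19·(9−9)≡0=a; s(18)→19·(18−9)≡15=p; a(0)→19·(0−9)≡11=l; b(1)→19·(1−9)≡4=e (all mod 26).

staple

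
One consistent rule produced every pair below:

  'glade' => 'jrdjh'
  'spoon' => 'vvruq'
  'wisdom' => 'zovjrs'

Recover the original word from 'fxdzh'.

It's a Vigenère-style cipher with numeric key [3,6]: position i shifts by key[i mod 2].
Undoing it on fxdzh: f−3=c, x−6=r, d−3=a, z−6=t, h−3=e.

crate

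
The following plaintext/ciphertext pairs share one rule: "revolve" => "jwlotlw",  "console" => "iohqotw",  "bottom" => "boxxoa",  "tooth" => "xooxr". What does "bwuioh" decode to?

This is an affine cipher: with a=0,…,z=25, each position x becomes (7x+20) mod 26.
Reversing it on bwuioh: b(1)→15·(1−20)≡1=b; w(22)→15·(22−20)≡4=e; u(20)→15·(20−20)≡0=a; i(8)→15·(8−20)≡2=c; o(14)→15·(14−20)≡14=o; h(7)→15·(7−20)≡13=n (all mod 26).

beacon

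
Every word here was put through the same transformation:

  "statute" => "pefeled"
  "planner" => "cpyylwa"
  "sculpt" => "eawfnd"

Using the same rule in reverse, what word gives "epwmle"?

The output letters match the input read backwards, each shifted +11: statute reversed is etutats. Two steps: reverse the string, then apply a Caesar shift of +11.
Undoing it on epwmle: shift back: e−11=t, p−11=e, w−11=l, m−11=b, l−11=a, e−11=t → telbat; then reverse → tablet.

tablet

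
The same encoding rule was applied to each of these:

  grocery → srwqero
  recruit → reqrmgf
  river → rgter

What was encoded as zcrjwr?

Treating letters as 0–25, the rule is x ↦ 7x + 2 (mod 26).
Decoding zcrjwr: z(25)→15·(25−2)≡7=h; c(2)→15·(2−2)≡0=a; r(17)→15·(17−2)≡17=r; j(9)→15·(9−2)≡1=b; w(22)→15·(22−2)≡14=o; r(17)→15·(17−2)≡17=r (all mod 26).

harbor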